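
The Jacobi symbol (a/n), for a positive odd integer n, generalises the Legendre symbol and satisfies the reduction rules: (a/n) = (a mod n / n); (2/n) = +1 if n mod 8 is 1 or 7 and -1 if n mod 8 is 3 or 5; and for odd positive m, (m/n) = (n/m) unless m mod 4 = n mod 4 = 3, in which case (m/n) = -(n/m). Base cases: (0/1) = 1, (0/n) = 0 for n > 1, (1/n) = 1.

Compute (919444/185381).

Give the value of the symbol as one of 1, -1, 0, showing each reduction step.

-1

(919444/185381) = (177920/185381)   [reduce mod 185381]
177920 = 2^8·695; (2/185381) = -1 since 185381 mod 8 = 5, so (177920/185381) = (-1)^8·(695/185381); sign now +1
reciprocity: (695/185381) = +1·(185381/695) since 695 mod 4 = 3, 185381 mod 4 = 1; sign now +1
(185381/695) = (511/695)   [reduce mod 695]
reciprocity: (511/695) = -1·(695/511) since 511 mod 4 = 3, 695 mod 4 = 3; sign now -1
(695/511) = (184/511)   [reduce mod 511]
184 = 2^3·23; (2/511) = +1 since 511 mod 8 = 7, so (184/511) = (+1)^3·(23/511); sign now -1
reciprocity: (23/511) = -1·(511/23) since 23 mod 4 = 3, 511 mod 4 = 3; sign now +1
(511/23) = (5/23)   [reduce mod 23]
reciprocity: (5/23) = +1·(23/5) since 5 mod 4 = 1, 23 mod 4 = 3; sign now +1
(23/5) = (3/5)   [reduce mod 5]
reciprocity: (3/5) = +1·(5/3) since 3 mod 4 = 3, 5 mod 4 = 1; sign now +1
(5/3) = (2/3)   [reduce mod 3]
2 = 2^1·1; (2/3) = -1 since 3 mod 8 = 3, so (2/3) = (-1)^1·(1/3); sign now -1
(1/3) = 1; final value = sign = -1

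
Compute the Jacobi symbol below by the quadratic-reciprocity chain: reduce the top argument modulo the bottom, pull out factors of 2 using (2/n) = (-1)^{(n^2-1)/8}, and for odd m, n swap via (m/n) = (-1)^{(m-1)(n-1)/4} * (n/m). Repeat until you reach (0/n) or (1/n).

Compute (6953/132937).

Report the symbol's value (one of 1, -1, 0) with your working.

reciprocity: (6953/132937) = +1·(132937/6953) since 6953 mod 4 = 1, 132937 mod 4 = 1; sign now +1
(132937/6953) = (830/6953)   [reduce mod 6953]
830 = 2^1·415; (2/6953) = +1 since 6953 mod 8 = 1, so (830/6953) = (+1)^1·(415/6953); sign now +1
reciprocity: (415/6953) = +1·(6953/415) since 415 mod 4 = 3, 6953 mod 4 = 1; sign now +1
(6953/415) = (313/415)   [reduce mod 415]
reciprocity: (313/415) = +1·(415/313) since 313 mod 4 = 1, 415 mod 4 = 3; sign now +1
(415/313) = (102/313)   [reduce mod 313]
102 = 2^1·51; (2/313) = +1 since 313 mod 8 = 1, so (102/313) = (+1)^1·(51/313); sign now +1
reciprocity: (51/313) = +1·(313/51) since 51 mod 4 = 3, 313 mod 4 = 1; sign now +1
(313/51) = (7/51)   [reduce mod 51]
reciprocity: (7/51) = -1·(51/7) since 7 mod 4 = 3, 51 mod 4 = 3; sign now -1
(51/7) = (2/7)   [reduce mod 7]
2 = 2^1·1; (2/7) = +1 since 7 mod 8 = 7, so (2/7) = (+1)^1·(1/7); sign now -1
(1/7) = 1; final value = sign = -1

-1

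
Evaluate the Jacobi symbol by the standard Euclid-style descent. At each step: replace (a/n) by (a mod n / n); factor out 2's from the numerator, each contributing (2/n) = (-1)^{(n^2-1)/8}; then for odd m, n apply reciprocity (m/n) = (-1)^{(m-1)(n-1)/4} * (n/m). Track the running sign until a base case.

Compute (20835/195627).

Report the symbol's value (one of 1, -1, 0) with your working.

reciprocity: (20835/195627) = -1·(195627/20835) since 20835 mod 4 = 3, 195627 mod 4 = 3; sign now -1
(195627/20835) = (8112/20835)   [reduce mod 20835]
8112 = 2^4·507; (2/20835) = -1 since 20835 mod 8 = 3, so (8112/20835) = (-1)^4·(507/20835); sign now -1
reciprocity: (507/20835) = -1·(20835/507) since 507 mod 4 = 3, 20835 mod 4 = 3; sign now +1
(20835/507) = (48/507)   [reduce mod 507]
48 = 2^4·3; (2/507) = -1 since 507 mod 8 = 3, so (48/507) = (-1)^4·(3/507); sign now +1
reciprocity: (3/507) = -1·(507/3) since 3 mod 4 = 3, 507 mod 4 = 3; sign now -1
(507/3) = (0/3)   [reduce mod 3]
(0/3) = 0   [gcd(a, n) > 1]; final value = 0

0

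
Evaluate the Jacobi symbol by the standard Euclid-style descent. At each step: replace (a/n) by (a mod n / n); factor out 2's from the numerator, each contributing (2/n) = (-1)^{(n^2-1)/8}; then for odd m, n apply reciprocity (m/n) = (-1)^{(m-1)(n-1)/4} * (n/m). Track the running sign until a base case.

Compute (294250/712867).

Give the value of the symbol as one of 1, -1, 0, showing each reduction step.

factor out 2^1: 294250 = 2^1·147125; with 712867 mod 8 = 3, (2/712867) = -1; sign now -1; continue with (147125/712867)
flip (147125/712867) -> (712867/147125): both odd, 147125 mod 4 = 1, 712867 mod 4 = 3, so the flip contributes +1; sign now -1
(712867/147125): 712867 mod 147125 = 124367, so (712867/147125) = (124367/147125)
flip (124367/147125) -> (147125/124367): both odd, 124367 mod 4 = 3, 147125 mod 4 = 1, so the flip contributes +1; sign now -1
(147125/124367): 147125 mod 124367 = 22758, so (147125/124367) = (22758/124367)
factor out 2^1: 22758 = 2^1·11379; with 124367 mod 8 = 7, (2/124367) = +1; sign now -1; continue with (11379/124367)
flip (11379/124367) -> (124367/11379): both odd, 11379 mod 4 = 3, 124367 mod 4 = 3, so the flip contributes -1; sign now +1
(124367/11379): 124367 mod 11379 = 10577, so (124367/11379) = (10577/11379)
flip (10577/11379) -> (11379/10577): both odd, 10577 mod 4 = 1, 11379 mod 4 = 3, so the flip contributes +1; sign now +1
(11379/10577): 11379 mod 10577 = 802, so (11379/10577) = (802/10577)
factor out 2^1: 802 = 2^1·401; with 10577 mod 8 = 1, (2/10577) = +1; sign now +1; continue with (401/10577)
flip (401/10577) -> (10577/401): both odd, 401 mod 4 = 1, 10577 mod 4 = 1, so the flip contributes +1; sign now +1
(10577/401): 10577 mod 401 = 151, so (10577/401) = (151/401)
flip (151/401) -> (401/151): both odd, 151 mod 4 = 3, 401 mod 4 = 1, so the flip contributes +1; sign now +1
(401/151): 401 mod 151 = 99, so (401/151) = (99/151)
flip (99/151) -> (151/99): both odd, 99 mod 4 = 3, 151 mod 4 = 3, so the flip contributes -1; sign now -1
(151/99): 151 mod 99 = 52, so (151/99) = (52/99)
factor out 2^2: 52 = 2^2·13; with 99 mod 8 = 3, (2/99) = -1; sign now -1; continue with (13/99)
flip (13/99) -> (99/13): both odd, 13 mod 4 = 1, 99 mod 4 = 3, so the flip contributes +1; sign now -1
(99/13): 99 mod 13 = 8, so (99/13) = (8/13)
factor out 2^3: 8 = 2^3·1; with 13 mod 8 = 5, (2/13) = -1; sign now +1; continue with (1/13)
reached (1/13) = 1, so the symbol is +1

1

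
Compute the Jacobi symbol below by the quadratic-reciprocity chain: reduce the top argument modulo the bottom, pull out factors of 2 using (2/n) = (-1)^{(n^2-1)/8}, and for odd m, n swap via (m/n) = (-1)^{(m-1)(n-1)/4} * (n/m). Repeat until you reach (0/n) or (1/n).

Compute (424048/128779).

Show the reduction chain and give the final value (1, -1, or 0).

-1

(424048/128779) = (37711/128779)   [reduce mod 128779]
reciprocity: (37711/128779) = -1·(128779/37711) since 37711 mod 4 = 3, 128779 mod 4 = 3; sign now -1
(128779/37711) = (15646/37711)   [reduce mod 37711]
15646 = 2^1·7823; (2/37711) = +1 since 37711 mod 8 = 7, so (15646/37711) = (+1)^1·(7823/37711); sign now -1
reciprocity: (7823/37711) = -1·(37711/7823) since 7823 mod 4 = 3, 37711 mod 4 = 3; sign now +1
(37711/7823) = (6419/7823)   [reduce mod 7823]
reciprocity: (6419/7823) = -1·(7823/6419) since 6419 mod 4 = 3, 7823 mod 4 = 3; sign now -1
(7823/6419) = (1404/6419)   [reduce mod 6419]
1404 = 2^2·351; (2/6419) = -1 since 6419 mod 8 = 3, so (1404/6419) = (-1)^2·(351/6419); sign now -1
reciprocity: (351/6419) = -1·(6419/351) since 351 mod 4 = 3, 6419 mod 4 = 3; sign now +1
(6419/351) = (101/351)   [reduce mod 351]
reciprocity: (101/351) = +1·(351/101) since 101 mod 4 = 1, 351 mod 4 = 3; sign now +1
(351/101) = (48/101)   [reduce mod 101]
48 = 2^4·3; (2/101) = -1 since 101 mod 8 = 5, so (48/101) = (-1)^4·(3/101); sign now +1
reciprocity: (3/101) = +1·(101/3) since 3 mod 4 = 3, 101 mod 4 = 1; sign now +1
(101/3) = (2/3)   [reduce mod 3]
2 = 2^1·1; (2/3) = -1 since 3 mod 8 = 3, so (2/3) = (-1)^1·(1/3); sign now -1
(1/3) = 1; final value = sign = -1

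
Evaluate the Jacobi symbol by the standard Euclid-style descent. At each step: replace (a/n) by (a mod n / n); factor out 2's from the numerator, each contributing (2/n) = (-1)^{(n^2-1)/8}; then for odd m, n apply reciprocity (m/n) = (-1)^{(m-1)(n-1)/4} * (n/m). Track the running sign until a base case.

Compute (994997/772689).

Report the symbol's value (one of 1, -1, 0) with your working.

(994997/772689) = (222308/772689)   [reduce mod 772689]
222308 = 2^2·55577; (2/772689) = +1 since 772689 mod 8 = 1, so (222308/772689) = (+1)^2·(55577/772689); sign now +1
reciprocity: (55577/772689) = +1·(772689/55577) since 55577 mod 4 = 1, 772689 mod 4 = 1; sign now +1
(772689/55577) = (50188/55577)   [reduce mod 55577]
50188 = 2^2·12547; (2/55577) = +1 since 55577 mod 8 = 1, so (50188/55577) = (+1)^2·(12547/55577); sign now +1
reciprocity: (12547/55577) = +1·(55577/12547) since 12547 mod 4 = 3, 55577 mod 4 = 1; sign now +1
(55577/12547) = (5389/12547)   [reduce mod 12547]
reciprocity: (5389/12547) = +1·(12547/5389) since 5389 mod 4 = 1, 12547 mod 4 = 3; sign now +1
(12547/5389) = (1769/5389)   [reduce mod 5389]
reciprocity: (1769/5389) = +1·(5389/1769) since 1769 mod 4 = 1, 5389 mod 4 = 1; sign now +1
(5389/1769) = (82/1769)   [reduce mod 1769]
82 = 2^1·41; (2/1769) = +1 since 1769 mod 8 = 1, so (82/1769) = (+1)^1·(41/1769); sign now +1
reciprocity: (41/1769) = +1·(1769/41) since 41 mod 4 = 1, 1769 mod 4 = 1; sign now +1
(1769/41) = (6/41)   [reduce mod 41]
6 = 2^1·3; (2/41) = +1 since 41 mod 8 = 1, so (6/41) = (+1)^1·(3/41); sign now +1
reciprocity: (3/41) = +1·(41/3) since 3 mod 4 = 3, 41 mod 4 = 1; sign now +1
(41/3) = (2/3)   [reduce mod 3]
2 = 2^1·1; (2/3) = -1 since 3 mod 8 = 3, so (2/3) = (-1)^1·(1/3); sign now -1
(1/3) = 1; final value = sign = -1

-1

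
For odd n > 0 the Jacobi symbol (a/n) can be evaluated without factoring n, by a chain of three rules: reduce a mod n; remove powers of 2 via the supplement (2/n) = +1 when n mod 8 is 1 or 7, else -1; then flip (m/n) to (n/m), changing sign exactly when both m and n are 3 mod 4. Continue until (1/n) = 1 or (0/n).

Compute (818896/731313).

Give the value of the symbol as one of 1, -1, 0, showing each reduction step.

1

(818896/731313): 818896 mod 731313 = 87583, so (818896/731313) = (87583/731313)
flip (87583/731313) -> (731313/87583): both odd, 87583 mod 4 = 3, 731313 mod 4 = 1, so the flip contributes +1; sign now +1
(731313/87583): 731313 mod 87583 = 30649, so (731313/87583) = (30649/87583)
flip (30649/87583) -> (87583/30649): both odd, 30649 mod 4 = 1, 87583 mod 4 = 3, so the flip contributes +1; sign now +1
(87583/30649): 87583 mod 30649 = 26285, so (87583/30649) = (26285/30649)
flip (26285/30649) -> (30649/26285): both odd, 26285 mod 4 = 1, 30649 mod 4 = 1, so the flip contributes +1; sign now +1
(30649/26285): 30649 mod 26285 = 4364, so (30649/26285) = (4364/26285)
factor out 2^2: 4364 = 2^2·1091; with 26285 mod 8 = 5, (2/26285) = -1; sign now +1; continue with (1091/26285)
flip (1091/26285) -> (26285/1091): both odd, 1091 mod 4 = 3, 26285 mod 4 = 1, so the flip contributes +1; sign now +1
(26285/1091): 26285 mod 1091 = 101, so (26285/1091) = (101/1091)
flip (101/1091) -> (1091/101): both odd, 101 mod 4 = 1, 1091 mod 4 = 3, so the flip contributes +1; sign now +1
(1091/101): 1091 mod 101 = 81, so (1091/101) = (81/101)
flip (81/101) -> (101/81): both odd, 81 mod 4 = 1, 101 mod 4 = 1, so the flip contributes +1; sign now +1
(101/81): 101 mod 81 = 20, so (101/81) = (20/81)
factor out 2^2: 20 = 2^2·5; with 81 mod 8 = 1, (2/81) = +1; sign now +1; continue with (5/81)
flip (5/81) -> (81/5): both odd, 5 mod 4 = 1, 81 mod 4 = 1, so the flip contributes +1; sign now +1
(81/5): 81 mod 5 = 1, so (81/5) = (1/5)
reached (1/5) = 1, so the symbol is +1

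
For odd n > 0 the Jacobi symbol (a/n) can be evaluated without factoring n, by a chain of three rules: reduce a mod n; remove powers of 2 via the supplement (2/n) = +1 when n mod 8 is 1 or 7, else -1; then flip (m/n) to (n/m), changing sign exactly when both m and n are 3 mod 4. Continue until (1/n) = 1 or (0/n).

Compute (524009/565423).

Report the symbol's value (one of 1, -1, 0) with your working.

1

flip (524009/565423) -> (565423/524009): both odd, 524009 mod 4 = 1, 565423 mod 4 = 3, so the flip contributes +1; sign now +1
(565423/524009): 565423 mod 524009 = 41414, so (565423/524009) = (41414/524009)
factor out 2^1: 41414 = 2^1·20707; with 524009 mod 8 = 1, (2/524009) = +1; sign now +1; continue with (20707/524009)
flip (20707/524009) -> (524009/20707): both odd, 20707 mod 4 = 3, 524009 mod 4 = 1, so the flip contributes +1; sign now +1
(524009/20707): 524009 mod 20707 = 6334, so (524009/20707) = (6334/20707)
factor out 2^1: 6334 = 2^1·3167; with 20707 mod 8 = 3, (2/20707) = -1; sign now -1; continue with (3167/20707)
flip (3167/20707) -> (20707/3167): both odd, 3167 mod 4 = 3, 20707 mod 4 = 3, so the flip contributes -1; sign now +1
(20707/3167): 20707 mod 3167 = 1705, so (20707/3167) = (1705/3167)
flip (1705/3167) -> (3167/1705): both odd, 1705 mod 4 = 1, 3167 mod 4 = 3, so the flip contributes +1; sign now +1
(3167/1705): 3167 mod 1705 = 1462, so (3167/1705) = (1462/1705)
factor out 2^1: 1462 = 2^1·731; with 1705 mod 8 = 1, (2/1705) = +1; sign now +1; continue with (731/1705)
flip (731/1705) -> (1705/731): both odd, 731 mod 4 = 3, 1705 mod 4 = 1, so the flip contributes +1; sign now +1
(1705/731): 1705 mod 731 = 243, so (1705/731) = (243/731)
flip (243/731) -> (731/243): both odd, 243 mod 4 = 3, 731 mod 4 = 3, so the flip contributes -1; sign now -1
(731/243): 731 mod 243 = 2, so (731/243) = (2/243)
factor out 2^1: 2 = 2^1·1; with 243 mod 8 = 3, (2/243) = -1; sign now +1; continue with (1/243)
reached (1/243) = 1, so the symbol is +1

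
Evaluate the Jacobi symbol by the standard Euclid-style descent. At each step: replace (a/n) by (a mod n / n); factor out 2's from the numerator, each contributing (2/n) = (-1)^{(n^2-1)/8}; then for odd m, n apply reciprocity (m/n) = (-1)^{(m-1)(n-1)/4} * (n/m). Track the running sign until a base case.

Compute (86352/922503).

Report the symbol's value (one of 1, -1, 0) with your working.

factor out 2^4: 86352 = 2^4·5397; with 922503 mod 8 = 7, (2/922503) = +1; sign now +1; continue with (5397/922503)
flip (5397/922503) -> (922503/5397): both odd, 5397 mod 4 = 1, 922503 mod 4 = 3, so the flip contributes +1; sign now +1
(922503/5397): 922503 mod 5397 = 5013, so (922503/5397) = (5013/5397)
flip (5013/5397) -> (5397/5013): both odd, 5013 mod 4 = 1, 5397 mod 4 = 1, so the flip contributes +1; sign now +1
(5397/5013): 5397 mod 5013 = 384, so (5397/5013) = (384/5013)
factor out 2^7: 384 = 2^7·3; with 5013 mod 8 = 5, (2/5013) = -1; sign now -1; continue with (3/5013)
flip (3/5013) -> (5013/3): both odd, 3 mod 4 = 3, 5013 mod 4 = 1, so the flip contributes +1; sign now -1
(5013/3): 5013 mod 3 = 0, so (5013/3) = (0/3)
reached (0/3); gcd(a, n) > 1, so (0/3) = 0 and the symbol is 0

0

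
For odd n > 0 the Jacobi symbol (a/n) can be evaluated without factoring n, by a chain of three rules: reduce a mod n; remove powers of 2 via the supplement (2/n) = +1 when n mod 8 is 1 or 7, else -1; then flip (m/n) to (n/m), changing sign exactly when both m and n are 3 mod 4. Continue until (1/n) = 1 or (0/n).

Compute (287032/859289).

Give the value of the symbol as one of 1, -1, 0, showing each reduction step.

factor out 2^3: 287032 = 2^3·35879; with 859289 mod 8 = 1, (2/859289) = +1; sign now +1; continue with (35879/859289)
flip (35879/859289) -> (859289/35879): both odd, 35879 mod 4 = 3, 859289 mod 4 = 1, so the flip contributes +1; sign now +1
(859289/35879): 859289 mod 35879 = 34072, so (859289/35879) = (34072/35879)
factor out 2^3: 34072 = 2^3·4259; with 35879 mod 8 = 7, (2/35879) = +1; sign now +1; continue with (4259/35879)
flip (4259/35879) -> (35879/4259): both odd, 4259 mod 4 = 3, 35879 mod 4 = 3, so the flip contributes -1; sign now -1
(35879/4259): 35879 mod 4259 = 1807, so (35879/4259) = (1807/4259)
flip (1807/4259) -> (4259/1807): both odd, 1807 mod 4 = 3, 4259 mod 4 = 3, so the flip contributes -1; sign now +1
(4259/1807): 4259 mod 1807 = 645, so (4259/1807) = (645/1807)
flip (645/1807) -> (1807/645): both odd, 645 mod 4 = 1, 1807 mod 4 = 3, so the flip contributes +1; sign now +1
(1807/645): 1807 mod 645 = 517, so (1807/645) = (517/645)
flip (517/645) -> (645/517): both odd, 517 mod 4 = 1, 645 mod 4 = 1, so the flip contributes +1; sign now +1
(645/517): 645 mod 517 = 128, so (645/517) = (128/517)
factor out 2^7: 128 = 2^7·1; with 517 mod 8 = 5, (2/517) = -1; sign now -1; continue with (1/517)
reached (1/517) = 1, so the symbol is -1

-1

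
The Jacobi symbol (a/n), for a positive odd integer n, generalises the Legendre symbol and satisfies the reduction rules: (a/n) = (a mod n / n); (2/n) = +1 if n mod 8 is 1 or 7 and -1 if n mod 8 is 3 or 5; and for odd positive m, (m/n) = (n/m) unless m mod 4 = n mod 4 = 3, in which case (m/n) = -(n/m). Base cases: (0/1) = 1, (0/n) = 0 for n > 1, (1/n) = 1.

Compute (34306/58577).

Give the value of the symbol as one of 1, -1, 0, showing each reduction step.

factor out 2^1: 34306 = 2^1·17153; with 58577 mod 8 = 1, (2/58577) = +1; sign now +1; continue with (17153/58577)
flip (17153/58577) -> (58577/17153): both odd, 17153 mod 4 = 1, 58577 mod 4 = 1, so the flip contributes +1; sign now +1
(58577/17153): 58577 mod 17153 = 7118, so (58577/17153) = (7118/17153)
factor out 2^1: 7118 = 2^1·3559; with 17153 mod 8 = 1, (2/17153) = +1; sign now +1; continue with (3559/17153)
flip (3559/17153) -> (17153/3559): both odd, 3559 mod 4 = 3, 17153 mod 4 = 1, so the flip contributes +1; sign now +1
(17153/3559): 17153 mod 3559 = 2917, so (17153/3559) = (2917/3559)
flip (2917/3559) -> (3559/2917): both odd, 2917 mod 4 = 1, 3559 mod 4 = 3, so the flip contributes +1; sign now +1
(3559/2917): 3559 mod 2917 = 642, so (3559/2917) = (642/2917)
factor out 2^1: 642 = 2^1·321; with 2917 mod 8 = 5, (2/2917) = -1; sign now -1; continue with (321/2917)
flip (321/2917) -> (2917/321): both odd, 321 mod 4 = 1, 2917 mod 4 = 1, so the flip contributes +1; sign now -1
(2917/321): 2917 mod 321 = 28, so (2917/321) = (28/321)
factor out 2^2: 28 = 2^2·7; with 321 mod 8 = 1, (2/321) = +1; sign now -1; continue with (7/321)
flip (7/321) -> (321/7): both odd, 7 mod 4 = 3, 321 mod 4 = 1, so the flip contributes +1; sign now -1
(321/7): 321 mod 7 = 6, so (321/7) = (6/7)
factor out 2^1: 6 = 2^1·3; with 7 mod 8 = 7, (2/7) = +1; sign now -1; continue with (3/7)
flip (3/7) -> (7/3): both odd, 3 mod 4 = 3, 7 mod 4 = 3, so the flip contributes -1; sign now +1
(7/3): 7 mod 3 = 1, so (7/3) = (1/3)
reached (1/3) = 1, so the symbol is +1

1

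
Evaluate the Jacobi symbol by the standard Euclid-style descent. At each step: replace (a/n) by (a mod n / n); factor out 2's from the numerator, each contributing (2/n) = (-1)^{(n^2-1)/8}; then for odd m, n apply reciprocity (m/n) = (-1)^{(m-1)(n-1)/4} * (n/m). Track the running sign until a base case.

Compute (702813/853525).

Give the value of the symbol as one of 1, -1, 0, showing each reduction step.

1

flip (702813/853525) -> (853525/702813): both odd, 702813 mod 4 = 1, 853525 mod 4 = 1, so the flip contributes +1; sign now +1
(853525/702813): 853525 mod 702813 = 150712, so (853525/702813) = (150712/702813)
factor out 2^3: 150712 = 2^3·18839; with 702813 mod 8 = 5, (2/702813) = -1; sign now -1; continue with (18839/702813)
flip (18839/702813) -> (702813/18839): both odd, 18839 mod 4 = 3, 702813 mod 4 = 1, so the flip contributes +1; sign now -1
(702813/18839): 702813 mod 18839 = 5770, so (702813/18839) = (5770/18839)
factor out 2^1: 5770 = 2^1·2885; with 18839 mod 8 = 7, (2/18839) = +1; sign now -1; continue with (2885/18839)
flip (2885/18839) -> (18839/2885): both odd, 2885 mod 4 = 1, 18839 mod 4 = 3, so the flip contributes +1; sign now -1
(18839/2885): 18839 mod 2885 = 1529, so (18839/2885) = (1529/2885)
flip (1529/2885) -> (2885/1529): both odd, 1529 mod 4 = 1, 2885 mod 4 = 1, so the flip contributes +1; sign now -1
(2885/1529): 2885 mod 1529 = 1356, so (2885/1529) = (1356/1529)
factor out 2^2: 1356 = 2^2·339; with 1529 mod 8 = 1, (2/1529) = +1; sign now -1; continue with (339/1529)
flip (339/1529) -> (1529/339): both odd, 339 mod 4 = 3, 1529 mod 4 = 1, so the flip contributes +1; sign now -1
(1529/339): 1529 mod 339 = 173, so (1529/339) = (173/339)
flip (173/339) -> (339/173): both odd, 173 mod 4 = 1, 339 mod 4 = 3, so the flip contributes +1; sign now -1
(339/173): 339 mod 173 = 166, so (339/173) = (166/173)
factor out 2^1: 166 = 2^1·83; with 173 mod 8 = 5, (2/173) = -1; sign now +1; continue with (83/173)
flip (83/173) -> (173/83): both odd, 83 mod 4 = 3, 173 mod 4 = 1, so the flip contributes +1; sign now +1
(173/83): 173 mod 83 = 7, so (173/83) = (7/83)
flip (7/83) -> (83/7): both odd, 7 mod 4 = 3, 83 mod 4 = 3, so the flip contributes -1; sign now -1
(83/7): 83 mod 7 = 6, so (83/7) = (6/7)
factor out 2^1: 6 = 2^1·3; with 7 mod 8 = 7, (2/7) = +1; sign now -1; continue with (3/7)
flip (3/7) -> (7/3): both odd, 3 mod 4 = 3, 7 mod 4 = 3, so the flip contributes -1; sign now +1
(7/3): 7 mod 3 = 1, so (7/3) = (1/3)
reached (1/3) = 1, so the symbol is +1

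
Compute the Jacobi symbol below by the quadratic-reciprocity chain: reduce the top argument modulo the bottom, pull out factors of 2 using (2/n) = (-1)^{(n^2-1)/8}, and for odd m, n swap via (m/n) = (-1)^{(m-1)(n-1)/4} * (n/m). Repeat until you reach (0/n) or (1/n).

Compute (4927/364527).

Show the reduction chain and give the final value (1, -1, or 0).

1

reciprocity: (4927/364527) = -1·(364527/4927) since 4927 mod 4 = 3, 364527 mod 4 = 3; sign now -1
(364527/4927) = (4856/4927)   [reduce mod 4927]
4856 = 2^3·607; (2/4927) = +1 since 4927 mod 8 = 7, so (4856/4927) = (+1)^3·(607/4927); sign now -1
reciprocity: (607/4927) = -1·(4927/607) since 607 mod 4 = 3, 4927 mod 4 = 3; sign now +1
(4927/607) = (71/607)   [reduce mod 607]
reciprocity: (71/607) = -1·(607/71) since 71 mod 4 = 3, 607 mod 4 = 3; sign now -1
(607/71) = (39/71)   [reduce mod 71]
reciprocity: (39/71) = -1·(71/39) since 39 mod 4 = 3, 71 mod 4 = 3; sign now +1
(71/39) = (32/39)   [reduce mod 39]
32 = 2^5·1; (2/39) = +1 since 39 mod 8 = 7, so (32/39) = (+1)^5·(1/39); sign now +1
(1/39) = 1; final value = sign = +1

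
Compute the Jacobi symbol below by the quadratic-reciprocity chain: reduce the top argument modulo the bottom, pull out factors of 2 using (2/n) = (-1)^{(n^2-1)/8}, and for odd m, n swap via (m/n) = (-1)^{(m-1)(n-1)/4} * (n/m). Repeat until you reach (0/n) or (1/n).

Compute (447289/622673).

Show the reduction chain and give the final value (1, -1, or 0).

-1

reciprocity: (447289/622673) = +1·(622673/447289) since 447289 mod 4 = 1, 622673 mod 4 = 1; sign now +1
(622673/447289) = (175384/447289)   [reduce mod 447289]
175384 = 2^3·21923; (2/447289) = +1 since 447289 mod 8 = 1, so (175384/447289) = (+1)^3·(21923/447289); sign now +1
reciprocity: (21923/447289) = +1·(447289/21923) since 21923 mod 4 = 3, 447289 mod 4 = 1; sign now +1
(447289/21923) = (8829/21923)   [reduce mod 21923]
reciprocity: (8829/21923) = +1·(21923/8829) since 8829 mod 4 = 1, 21923 mod 4 = 3; sign now +1
(21923/8829) = (4265/8829)   [reduce mod 8829]
reciprocity: (4265/8829) = +1·(8829/4265) since 4265 mod 4 = 1, 8829 mod 4 = 1; sign now +1
(8829/4265) = (299/4265)   [reduce mod 4265]
reciprocity: (299/4265) = +1·(4265/299) since 299 mod 4 = 3, 4265 mod 4 = 1; sign now +1
(4265/299) = (79/299)   [reduce mod 299]
reciprocity: (79/299) = -1·(299/79) since 79 mod 4 = 3, 299 mod 4 = 3; sign now -1
(299/79) = (62/79)   [reduce mod 79]
62 = 2^1·31; (2/79) = +1 since 79 mod 8 = 7, so (62/79) = (+1)^1·(31/79); sign now -1
reciprocity: (31/79) = -1·(79/31) since 31 mod 4 = 3, 79 mod 4 = 3; sign now +1
(79/31) = (17/31)   [reduce mod 31]
reciprocity: (17/31) = +1·(31/17) since 17 mod 4 = 1, 31 mod 4 = 3; sign now +1
(31/17) = (14/17)   [reduce mod 17]
14 = 2^1·7; (2/17) = +1 since 17 mod 8 = 1, so (14/17) = (+1)^1·(7/17); sign now +1
reciprocity: (7/17) = +1·(17/7) since 7 mod 4 = 3, 17 mod 4 = 1; sign now +1
(17/7) = (3/7)   [reduce mod 7]
reciprocity: (3/7) = -1·(7/3) since 3 mod 4 = 3, 7 mod 4 = 3; sign now -1
(7/3) = (1/3)   [reduce mod 3]
(1/3) = 1; final value = sign = -1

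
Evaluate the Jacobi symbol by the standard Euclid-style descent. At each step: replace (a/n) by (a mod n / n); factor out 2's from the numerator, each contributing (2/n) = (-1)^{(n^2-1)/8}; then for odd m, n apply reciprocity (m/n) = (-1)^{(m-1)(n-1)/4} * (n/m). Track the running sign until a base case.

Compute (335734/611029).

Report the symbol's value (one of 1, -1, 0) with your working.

335734 = 2^1·167867; (2/611029) = -1 since 611029 mod 8 = 5, so (335734/611029) = (-1)^1·(167867/611029); sign now -1
reciprocity: (167867/611029) = +1·(611029/167867) since 167867 mod 4 = 3, 611029 mod 4 = 1; sign now -1
(611029/167867) = (107428/167867)   [reduce mod 167867]
107428 = 2^2·26857; (2/167867) = -1 since 167867 mod 8 = 3, so (107428/167867) = (-1)^2·(26857/167867); sign now -1
reciprocity: (26857/167867) = +1·(167867/26857) since 26857 mod 4 = 1, 167867 mod 4 = 3; sign now -1
(167867/26857) = (6725/26857)   [reduce mod 26857]
reciprocity: (6725/26857) = +1·(26857/6725) since 6725 mod 4 = 1, 26857 mod 4 = 1; sign now -1
(26857/6725) = (6682/6725)   [reduce mod 6725]
6682 = 2^1·3341; (2/6725) = -1 since 6725 mod 8 = 5, so (6682/6725) = (-1)^1·(3341/6725); sign now +1
reciprocity: (3341/6725) = +1·(6725/3341) since 3341 mod 4 = 1, 6725 mod 4 = 1; sign now +1
(6725/3341) = (43/3341)   [reduce mod 3341]
reciprocity: (43/3341) = +1·(3341/43) since 43 mod 4 = 3, 3341 mod 4 = 1; sign now +1
(3341/43) = (30/43)   [reduce mod 43]
30 = 2^1·15; (2/43) = -1 since 43 mod 8 = 3, so (30/43) = (-1)^1·(15/43); sign now -1
reciprocity: (15/43) = -1·(43/15) since 15 mod 4 = 3, 43 mod 4 = 3; sign now +1
(43/15) = (13/15)   [reduce mod 15]
reciprocity: (13/15) = +1·(15/13) since 13 mod 4 = 1, 15 mod 4 = 3; sign now +1
(15/13) = (2/13)   [reduce mod 13]
2 = 2^1·1; (2/13) = -1 since 13 mod 8 = 5, so (2/13) = (-1)^1·(1/13); sign now -1
(1/13) = 1; final value = sign = -1

-1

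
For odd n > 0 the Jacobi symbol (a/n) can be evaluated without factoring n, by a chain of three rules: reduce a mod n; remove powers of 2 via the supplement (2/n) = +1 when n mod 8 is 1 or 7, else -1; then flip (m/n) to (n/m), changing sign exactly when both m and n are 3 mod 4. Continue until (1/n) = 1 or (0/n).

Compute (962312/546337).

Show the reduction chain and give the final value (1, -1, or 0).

-1

(962312/546337): 962312 mod 546337 = 415975, so (962312/546337) = (415975/546337)
flip (415975/546337) -> (546337/415975): both odd, 415975 mod 4 = 3, 546337 mod 4 = 1, so the flip contributes +1; sign now +1
(546337/415975): 546337 mod 415975 = 130362, so (546337/415975) = (130362/415975)
factor out 2^1: 130362 = 2^1·65181; with 415975 mod 8 = 7, (2/415975) = +1; sign now +1; continue with (65181/415975)
flip (65181/415975) -> (415975/65181): both odd, 65181 mod 4 = 1, 415975 mod 4 = 3, so the flip contributes +1; sign now +1
(415975/65181): 415975 mod 65181 = 24889, so (415975/65181) = (24889/65181)
flip (24889/65181) -> (65181/24889): both odd, 24889 mod 4 = 1, 65181 mod 4 = 1, so the flip contributes +1; sign now +1
(65181/24889): 65181 mod 24889 = 15403, so (65181/24889) = (15403/24889)
flip (15403/24889) -> (24889/15403): both odd, 15403 mod 4 = 3, 24889 mod 4 = 1, so the flip contributes +1; sign now +1
(24889/15403): 24889 mod 15403 = 9486, so (24889/15403) = (9486/15403)
factor out 2^1: 9486 = 2^1·4743; with 15403 mod 8 = 3, (2/15403) = -1; sign now -1; continue with (4743/15403)
flip (4743/15403) -> (15403/4743): both odd, 4743 mod 4 = 3, 15403 mod 4 = 3, so the flip contributes -1; sign now +1
(15403/4743): 15403 mod 4743 = 1174, so (15403/4743) = (1174/4743)
factor out 2^1: 1174 = 2^1·587; with 4743 mod 8 = 7, (2/4743) = +1; sign now +1; continue with (587/4743)
flip (587/4743) -> (4743/587): both odd, 587 mod 4 = 3, 4743 mod 4 = 3, so the flip contributes -1; sign now -1
(4743/587): 4743 mod 587 = 47, so (4743/587) = (47/587)
flip (47/587) -> (587/47): both odd, 47 mod 4 = 3, 587 mod 4 = 3, so the flip contributes -1; sign now +1
(587/47): 587 mod 47 = 23, so (587/47) = (23/47)
flip (23/47) -> (47/23): both odd, 23 mod 4 = 3, 47 mod 4 = 3, so the flip contributes -1; sign now -1
(47/23): 47 mod 23 = 1, so (47/23) = (1/23)
reached (1/23) = 1, so the symbol is -1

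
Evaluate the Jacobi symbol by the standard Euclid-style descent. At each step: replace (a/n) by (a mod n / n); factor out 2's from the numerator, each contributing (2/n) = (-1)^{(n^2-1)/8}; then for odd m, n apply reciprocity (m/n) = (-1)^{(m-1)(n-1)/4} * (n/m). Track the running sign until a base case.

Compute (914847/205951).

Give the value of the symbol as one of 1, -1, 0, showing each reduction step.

-1

(914847/205951): 914847 mod 205951 = 91043, so (914847/205951) = (91043/205951)
flip (91043/205951) -> (205951/91043): both odd, 91043 mod 4 = 3, 205951 mod 4 = 3, so the flip contributes -1; sign now -1
(205951/91043): 205951 mod 91043 = 23865, so (205951/91043) = (23865/91043)
flip (23865/91043) -> (91043/23865): both odd, 23865 mod 4 = 1, 91043 mod 4 = 3, so the flip contributes +1; sign now -1
(91043/23865): 91043 mod 23865 = 19448, so (91043/23865) = (19448/23865)
factor out 2^3: 19448 = 2^3·2431; with 23865 mod 8 = 1, (2/23865) = +1; sign now -1; continue with (2431/23865)
flip (2431/23865) -> (23865/2431): both odd, 2431 mod 4 = 3, 23865 mod 4 = 1, so the flip contributes +1; sign now -1
(23865/2431): 23865 mod 2431 = 1986, so (23865/2431) = (1986/2431)
factor out 2^1: 1986 = 2^1·993; with 2431 mod 8 = 7, (2/2431) = +1; sign now -1; continue with (993/2431)
flip (993/2431) -> (2431/993): both odd, 993 mod 4 = 1, 2431 mod 4 = 3, so the flip contributes +1; sign now -1
(2431/993): 2431 mod 993 = 445, so (2431/993) = (445/993)
flip (445/993) -> (993/445): both odd, 445 mod 4 = 1, 993 mod 4 = 1, so the flip contributes +1; sign now -1
(993/445): 993 mod 445 = 103, so (993/445) = (103/445)
flip (103/445) -> (445/103): both odd, 103 mod 4 = 3, 445 mod 4 = 1, so the flip contributes +1; sign now -1
(445/103): 445 mod 103 = 33, so (445/103) = (33/103)
flip (33/103) -> (103/33): both odd, 33 mod 4 = 1, 103 mod 4 = 3, so the flip contributes +1; sign now -1
(103/33): 103 mod 33 = 4, so (103/33) = (4/33)
factor out 2^2: 4 = 2^2·1; with 33 mod 8 = 1, (2/33) = +1; sign now -1; continue with (1/33)
reached (1/33) = 1, so the symbol is -1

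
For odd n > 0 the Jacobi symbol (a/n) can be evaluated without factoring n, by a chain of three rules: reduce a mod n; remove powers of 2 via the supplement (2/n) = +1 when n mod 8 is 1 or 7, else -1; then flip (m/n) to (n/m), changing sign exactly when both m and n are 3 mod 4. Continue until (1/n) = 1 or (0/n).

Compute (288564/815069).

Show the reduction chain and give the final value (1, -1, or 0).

1

factor out 2^2: 288564 = 2^2·72141; with 815069 mod 8 = 5, (2/815069) = -1; sign now +1; continue with (72141/815069)
flip (72141/815069) -> (815069/72141): both odd, 72141 mod 4 = 1, 815069 mod 4 = 1, so the flip contributes +1; sign now +1
(815069/72141): 815069 mod 72141 = 21518, so (815069/72141) = (21518/72141)
factor out 2^1: 21518 = 2^1·10759; with 72141 mod 8 = 5, (2/72141) = -1; sign now -1; continue with (10759/72141)
flip (10759/72141) -> (72141/10759): both odd, 10759 mod 4 = 3, 72141 mod 4 = 1, so the flip contributes +1; sign now -1
(72141/10759): 72141 mod 10759 = 7587, so (72141/10759) = (7587/10759)
flip (7587/10759) -> (10759/7587): both odd, 7587 mod 4 = 3, 10759 mod 4 = 3, so the flip contributes -1; sign now +1
(10759/7587): 10759 mod 7587 = 3172, so (10759/7587) = (3172/7587)
factor out 2^2: 3172 = 2^2·793; with 7587 mod 8 = 3, (2/7587) = -1; sign now +1; continue with (793/7587)
flip (793/7587) -> (7587/793): both odd, 793 mod 4 = 1, 7587 mod 4 = 3, so the flip contributes +1; sign now +1
(7587/793): 7587 mod 793 = 450, so (7587/793) = (450/793)
factor out 2^1: 450 = 2^1·225; with 793 mod 8 = 1, (2/793) = +1; sign now +1; continue with (225/793)
flip (225/793) -> (793/225): both odd, 225 mod 4 = 1, 793 mod 4 = 1, so the flip contributes +1; sign now +1
(793/225): 793 mod 225 = 118, so (793/225) = (118/225)
factor out 2^1: 118 = 2^1·59; with 225 mod 8 = 1, (2/225) = +1; sign now +1; continue with (59/225)
flip (59/225) -> (225/59): both odd, 59 mod 4 = 3, 225 mod 4 = 1, so the flip contributes +1; sign now +1
(225/59): 225 mod 59 = 48, so (225/59) = (48/59)
factor out 2^4: 48 = 2^4·3; with 59 mod 8 = 3, (2/59) = -1; sign now +1; continue with (3/59)
flip (3/59) -> (59/3): both odd, 3 mod 4 = 3, 59 mod 4 = 3, so the flip contributes -1; sign now -1
(59/3): 59 mod 3 = 2, so (59/3) = (2/3)
factor out 2^1: 2 = 2^1·1; with 3 mod 8 = 3, (2/3) = -1; sign now +1; continue with (1/3)
reached (1/3) = 1, so the symbol is +1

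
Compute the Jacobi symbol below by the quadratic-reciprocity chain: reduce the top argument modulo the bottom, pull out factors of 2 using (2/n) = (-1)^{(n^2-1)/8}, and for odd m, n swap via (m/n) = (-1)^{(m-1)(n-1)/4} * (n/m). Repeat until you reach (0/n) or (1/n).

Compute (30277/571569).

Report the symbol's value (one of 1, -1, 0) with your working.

flip (30277/571569) -> (571569/30277): both odd, 30277 mod 4 = 1, 571569 mod 4 = 1, so the flip contributes +1; sign now +1
(571569/30277): 571569 mod 30277 = 26583, so (571569/30277) = (26583/30277)
flip (26583/30277) -> (30277/26583): both odd, 26583 mod 4 = 3, 30277 mod 4 = 1, so the flip contributes +1; sign now +1
(30277/26583): 30277 mod 26583 = 3694, so (30277/26583) = (3694/26583)
factor out 2^1: 3694 = 2^1·1847; with 26583 mod 8 = 7, (2/26583) = +1; sign now +1; continue with (1847/26583)
flip (1847/26583) -> (26583/1847): both odd, 1847 mod 4 = 3, 26583 mod 4 = 3, so the flip contributes -1; sign now -1
(26583/1847): 26583 mod 1847 = 725, so (26583/1847) = (725/1847)
flip (725/1847) -> (1847/725): both odd, 725 mod 4 = 1, 1847 mod 4 = 3, so the flip contributes +1; sign now -1
(1847/725): 1847 mod 725 = 397, so (1847/725) = (397/725)
flip (397/725) -> (725/397): both odd, 397 mod 4 = 1, 725 mod 4 = 1, so the flip contributes +1; sign now -1
(725/397): 725 mod 397 = 328, so (725/397) = (328/397)
factor out 2^3: 328 = 2^3·41; with 397 mod 8 = 5, (2/397) = -1; sign now +1; continue with (41/397)
flip (41/397) -> (397/41): both odd, 41 mod 4 = 1, 397 mod 4 = 1, so the flip contributes +1; sign now +1
(397/41): 397 mod 41 = 28, so (397/41) = (28/41)
factor out 2^2: 28 = 2^2·7; with 41 mod 8 = 1, (2/41) = +1; sign now +1; continue with (7/41)
flip (7/41) -> (41/7): both odd, 7 mod 4 = 3, 41 mod 4 = 1, so the flip contributes +1; sign now +1
(41/7): 41 mod 7 = 6, so (41/7) = (6/7)
factor out 2^1: 6 = 2^1·3; with 7 mod 8 = 7, (2/7) = +1; sign now +1; continue with (3/7)
flip (3/7) -> (7/3): both odd, 3 mod 4 = 3, 7 mod 4 = 3, so the flip contributes -1; sign now -1
(7/3): 7 mod 3 = 1, so (7/3) = (1/3)
reached (1/3) = 1, so the symbol is -1

-1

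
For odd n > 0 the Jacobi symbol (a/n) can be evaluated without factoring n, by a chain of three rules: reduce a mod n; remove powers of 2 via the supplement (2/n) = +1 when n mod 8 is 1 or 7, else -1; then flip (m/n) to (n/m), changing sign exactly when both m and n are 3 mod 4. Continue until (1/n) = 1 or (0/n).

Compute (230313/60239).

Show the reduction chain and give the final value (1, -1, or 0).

1

(230313/60239) = (49596/60239)   [reduce mod 60239]
49596 = 2^2·12399; (2/60239) = +1 since 60239 mod 8 = 7, so (49596/60239) = (+1)^2·(12399/60239); sign now +1
reciprocity: (12399/60239) = -1·(60239/12399) since 12399 mod 4 = 3, 60239 mod 4 = 3; sign now -1
(60239/12399) = (10643/12399)   [reduce mod 12399]
reciprocity: (10643/12399) = -1·(12399/10643) since 10643 mod 4 = 3, 12399 mod 4 = 3; sign now +1
(12399/10643) = (1756/10643)   [reduce mod 10643]
1756 = 2^2·439; (2/10643) = -1 since 10643 mod 8 = 3, so (1756/10643) = (-1)^2·(439/10643); sign now +1
reciprocity: (439/10643) = -1·(10643/439) since 439 mod 4 = 3, 10643 mod 4 = 3; sign now -1
(10643/439) = (107/439)   [reduce mod 439]
reciprocity: (107/439) = -1·(439/107) since 107 mod 4 = 3, 439 mod 4 = 3; sign now +1
(439/107) = (11/107)   [reduce mod 107]
reciprocity: (11/107) = -1·(107/11) since 11 mod 4 = 3, 107 mod 4 = 3; sign now -1
(107/11) = (8/11)   [reduce mod 11]
8 = 2^3·1; (2/11) = -1 since 11 mod 8 = 3, so (8/11) = (-1)^3·(1/11); sign now +1
(1/11) = 1; final value = sign = +1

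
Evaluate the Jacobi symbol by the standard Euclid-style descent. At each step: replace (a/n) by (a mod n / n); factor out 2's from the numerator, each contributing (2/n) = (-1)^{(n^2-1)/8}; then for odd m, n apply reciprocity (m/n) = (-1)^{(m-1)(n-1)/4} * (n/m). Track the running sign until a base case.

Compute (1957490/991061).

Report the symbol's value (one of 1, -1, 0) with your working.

-1

(1957490/991061) = (966429/991061)   [reduce mod 991061]
reciprocity: (966429/991061) = +1·(991061/966429) since 966429 mod 4 = 1, 991061 mod 4 = 1; sign now +1
(991061/966429) = (24632/966429)   [reduce mod 966429]
24632 = 2^3·3079; (2/966429) = -1 since 966429 mod 8 = 5, so (24632/966429) = (-1)^3·(3079/966429); sign now -1
reciprocity: (3079/966429) = +1·(966429/3079) since 3079 mod 4 = 3, 966429 mod 4 = 1; sign now -1
(966429/3079) = (2702/3079)   [reduce mod 3079]
2702 = 2^1·1351; (2/3079) = +1 since 3079 mod 8 = 7, so (2702/3079) = (+1)^1·(1351/3079); sign now -1
reciprocity: (1351/3079) = -1·(3079/1351) since 1351 mod 4 = 3, 3079 mod 4 = 3; sign now +1
(3079/1351) = (377/1351)   [reduce mod 1351]
reciprocity: (377/1351) = +1·(1351/377) since 377 mod 4 = 1, 1351 mod 4 = 3; sign now +1
(1351/377) = (220/377)   [reduce mod 377]
220 = 2^2·55; (2/377) = +1 since 377 mod 8 = 1, so (220/377) = (+1)^2·(55/377); sign now +1
reciprocity: (55/377) = +1·(377/55) since 55 mod 4 = 3, 377 mod 4 = 1; sign now +1
(377/55) = (47/55)   [reduce mod 55]
reciprocity: (47/55) = -1·(55/47) since 47 mod 4 = 3, 55 mod 4 = 3; sign now -1
(55/47) = (8/47)   [reduce mod 47]
8 = 2^3·1; (2/47) = +1 since 47 mod 8 = 7, so (8/47) = (+1)^3·(1/47); sign now -1
(1/47) = 1; final value = sign = -1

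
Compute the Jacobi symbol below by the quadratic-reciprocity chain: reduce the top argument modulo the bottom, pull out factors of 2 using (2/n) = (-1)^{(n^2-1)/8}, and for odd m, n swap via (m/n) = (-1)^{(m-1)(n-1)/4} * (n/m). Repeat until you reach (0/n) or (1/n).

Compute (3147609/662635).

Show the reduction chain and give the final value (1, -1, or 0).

-1

(3147609/662635): 3147609 mod 662635 = 497069, so (3147609/662635) = (497069/662635)
flip (497069/662635) -> (662635/497069): both odd, 497069 mod 4 = 1, 662635 mod 4 = 3, so the flip contributes +1; sign now +1
(662635/497069): 662635 mod 497069 = 165566, so (662635/497069) = (165566/497069)
factor out 2^1: 165566 = 2^1·82783; with 497069 mod 8 = 5, (2/497069) = -1; sign now -1; continue with (82783/497069)
flip (82783/497069) -> (497069/82783): both odd, 82783 mod 4 = 3, 497069 mod 4 = 1, so the flip contributes +1; sign now -1
(497069/82783): 497069 mod 82783 = 371, so (497069/82783) = (371/82783)
flip (371/82783) -> (82783/371): both odd, 371 mod 4 = 3, 82783 mod 4 = 3, so the flip contributes -1; sign now +1
(82783/371): 82783 mod 371 = 50, so (82783/371) = (50/371)
factor out 2^1: 50 = 2^1·25; with 371 mod 8 = 3, (2/371) = -1; sign now -1; continue with (25/371)
flip (25/371) -> (371/25): both odd, 25 mod 4 = 1, 371 mod 4 = 3, so the flip contributes +1; sign now -1
(371/25): 371 mod 25 = 21, so (371/25) = (21/25)
flip (21/25) -> (25/21): both odd, 21 mod 4 = 1, 25 mod 4 = 1, so the flip contributes +1; sign now -1
(25/21): 25 mod 21 = 4, so (25/21) = (4/21)
factor out 2^2: 4 = 2^2·1; with 21 mod 8 = 5, (2/21) = -1; sign now -1; continue with (1/21)
reached (1/21) = 1, so the symbol is -1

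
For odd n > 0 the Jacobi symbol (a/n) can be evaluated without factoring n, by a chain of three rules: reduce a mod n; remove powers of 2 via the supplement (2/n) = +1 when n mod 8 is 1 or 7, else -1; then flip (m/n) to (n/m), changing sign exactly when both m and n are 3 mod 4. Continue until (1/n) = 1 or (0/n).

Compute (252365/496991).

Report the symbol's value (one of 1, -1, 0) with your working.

reciprocity: (252365/496991) = +1·(496991/252365) since 252365 mod 4 = 1, 496991 mod 4 = 3; sign now +1
(496991/252365) = (244626/252365)   [reduce mod 252365]
244626 = 2^1·122313; (2/252365) = -1 since 252365 mod 8 = 5, so (244626/252365) = (-1)^1·(122313/252365); sign now -1
reciprocity: (122313/252365) = +1·(252365/122313) since 122313 mod 4 = 1, 252365 mod 4 = 1; sign now -1
(252365/122313) = (7739/122313)   [reduce mod 122313]
reciprocity: (7739/122313) = +1·(122313/7739) since 7739 mod 4 = 3, 122313 mod 4 = 1; sign now -1
(122313/7739) = (6228/7739)   [reduce mod 7739]
6228 = 2^2·1557; (2/7739) = -1 since 7739 mod 8 = 3, so (6228/7739) = (-1)^2·(1557/7739); sign now -1
reciprocity: (1557/7739) = +1·(7739/1557) since 1557 mod 4 = 1, 7739 mod 4 = 3; sign now -1
(7739/1557) = (1511/1557)   [reduce mod 1557]
reciprocity: (1511/1557) = +1·(1557/1511) since 1511 mod 4 = 3, 1557 mod 4 = 1; sign now -1
(1557/1511) = (46/1511)   [reduce mod 1511]
46 = 2^1·23; (2/1511) = +1 since 1511 mod 8 = 7, so (46/1511) = (+1)^1·(23/1511); sign now -1
reciprocity: (23/1511) = -1·(1511/23) since 23 mod 4 = 3, 1511 mod 4 = 3; sign now +1
(1511/23) = (16/23)   [reduce mod 23]
16 = 2^4·1; (2/23) = +1 since 23 mod 8 = 7, so (16/23) = (+1)^4·(1/23); sign now +1
(1/23) = 1; final value = sign = +1

1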